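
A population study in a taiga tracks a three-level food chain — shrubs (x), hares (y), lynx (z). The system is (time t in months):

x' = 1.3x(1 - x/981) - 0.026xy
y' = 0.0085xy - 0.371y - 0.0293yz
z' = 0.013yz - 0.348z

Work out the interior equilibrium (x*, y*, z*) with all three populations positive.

From dz/dt = 0: 0.013y* = 0.348, so y* = 26.8.
From dx/dt = 0: 1.3(1 - x*/981) = 0.026·26.8, giving x* = 981·(1 - 0.535) = 456.
From dy/dt = 0: 0.0085·456 - 0.371 = 0.0293z*, so z* = 3.5/0.0293 = 120.

x* ≈ 456, y* ≈ 26.8, z* ≈ 120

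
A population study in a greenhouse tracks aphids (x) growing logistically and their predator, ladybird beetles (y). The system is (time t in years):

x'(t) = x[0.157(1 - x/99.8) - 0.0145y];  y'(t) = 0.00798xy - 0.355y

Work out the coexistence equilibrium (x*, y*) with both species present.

From dy/dt = 0 with y > 0: 0.00798x* = 0.355, so x* = 44.5.
Substitute into dx/dt = 0: 0.157(1 - 44.5/99.8) = 0.0145y*.
The bracket is 0.554, giving y* = 0.087/0.0145 = 6.

x* ≈ 44.5, y* ≈ 6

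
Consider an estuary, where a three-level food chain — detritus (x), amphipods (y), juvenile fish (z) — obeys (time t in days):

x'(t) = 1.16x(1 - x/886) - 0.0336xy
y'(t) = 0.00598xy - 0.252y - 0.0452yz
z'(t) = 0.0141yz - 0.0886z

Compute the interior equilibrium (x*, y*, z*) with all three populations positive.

From dz/dt = 0: 0.0141y* = 0.0886, so y* = 6.28.
From dx/dt = 0: 1.16(1 - x*/886) = 0.0336·6.28, giving x* = 886·(1 - 0.182) = 725.
From dy/dt = 0: 0.00598·725 - 0.252 = 0.0452z*, so z* = 4.08/0.0452 = 90.3.

x* ≈ 725, y* ≈ 6.28, z* ≈ 90.3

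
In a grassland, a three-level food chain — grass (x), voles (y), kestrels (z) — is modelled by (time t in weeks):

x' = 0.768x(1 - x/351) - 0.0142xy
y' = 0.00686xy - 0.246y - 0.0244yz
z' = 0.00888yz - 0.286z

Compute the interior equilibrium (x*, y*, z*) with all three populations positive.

x* ≈ 142, y* ≈ 32.2, z* ≈ 29.8

From dz/dt = 0: 0.00888y* = 0.286, so y* = 32.2.
From dx/dt = 0: 0.768(1 - x*/351) = 0.0142·32.2, giving x* = 351·(1 - 0.595) = 142.
From dy/dt = 0: 0.00686·142 - 0.246 = 0.0244z*, so z* = 0.728/0.0244 = 29.8.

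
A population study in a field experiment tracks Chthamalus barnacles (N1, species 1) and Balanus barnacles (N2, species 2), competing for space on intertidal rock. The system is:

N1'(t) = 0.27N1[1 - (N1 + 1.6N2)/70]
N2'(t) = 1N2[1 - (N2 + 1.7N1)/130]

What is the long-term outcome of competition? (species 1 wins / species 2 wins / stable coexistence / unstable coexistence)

Compare the nullcline intercepts: K1/α12 = 70/1.6 = 43.8 < K2 = 130; K2/α21 = 130/1.7 = 76.5 > K1 = 70.
Since the inequalities point opposite ways, species 2 can invade but species 1 cannot.

species 2 excludes species 1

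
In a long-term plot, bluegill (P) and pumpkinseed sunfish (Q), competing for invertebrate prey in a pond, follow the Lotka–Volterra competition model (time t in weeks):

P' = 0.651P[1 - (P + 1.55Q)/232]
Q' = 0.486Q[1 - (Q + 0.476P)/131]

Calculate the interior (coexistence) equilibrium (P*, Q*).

P* ≈ 110, Q* ≈ 78.4

Setting both brackets to zero gives the nullclines P + 1.55Q = 232 and 0.476P + Q = 131.
Substituting Q = 131 - 0.476P into the first: P(1 - 1.55·0.476) = 232 - 1.55·131.
So P* = 28.9/0.262 = 110, and then Q* = 131 - 0.476·110 = 78.4.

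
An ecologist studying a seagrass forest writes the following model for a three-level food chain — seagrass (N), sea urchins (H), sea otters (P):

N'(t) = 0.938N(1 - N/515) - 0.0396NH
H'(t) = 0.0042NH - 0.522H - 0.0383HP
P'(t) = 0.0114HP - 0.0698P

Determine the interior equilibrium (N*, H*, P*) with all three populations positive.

From dP/dt = 0: 0.0114H* = 0.0698, so H* = 6.12.
From dN/dt = 0: 0.938(1 - N*/515) = 0.0396·6.12, giving N* = 515·(1 - 0.258) = 382.
From dH/dt = 0: 0.0042·382 - 0.522 = 0.0383P*, so P* = 1.08/0.0383 = 28.2.

N* ≈ 382, H* ≈ 6.12, P* ≈ 28.2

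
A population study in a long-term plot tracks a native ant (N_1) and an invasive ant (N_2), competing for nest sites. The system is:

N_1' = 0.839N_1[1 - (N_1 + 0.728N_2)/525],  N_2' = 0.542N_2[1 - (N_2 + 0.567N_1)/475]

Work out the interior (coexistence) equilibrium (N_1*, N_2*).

N_1* ≈ 305, N_2* ≈ 302

Setting both brackets to zero gives the nullclines N_1 + 0.728N_2 = 525 and 0.567N_1 + N_2 = 475.
Substituting N_2 = 475 - 0.567N_1 into the first: N_1(1 - 0.728·0.567) = 525 - 0.728·475.
So N_1* = 179/0.587 = 305, and then N_2* = 475 - 0.567·305 = 302.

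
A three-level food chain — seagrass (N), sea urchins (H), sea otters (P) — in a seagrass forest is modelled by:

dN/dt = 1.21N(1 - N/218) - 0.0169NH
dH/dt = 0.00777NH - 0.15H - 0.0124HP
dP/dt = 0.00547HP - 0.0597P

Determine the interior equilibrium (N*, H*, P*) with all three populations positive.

From dP/dt = 0: 0.00547H* = 0.0597, so H* = 10.9.
From dN/dt = 0: 1.21(1 - N*/218) = 0.0169·10.9, giving N* = 218·(1 - 0.152) = 185.
From dH/dt = 0: 0.00777·185 - 0.15 = 0.0124P*, so P* = 1.29/0.0124 = 104.

N* ≈ 185, H* ≈ 10.9, P* ≈ 104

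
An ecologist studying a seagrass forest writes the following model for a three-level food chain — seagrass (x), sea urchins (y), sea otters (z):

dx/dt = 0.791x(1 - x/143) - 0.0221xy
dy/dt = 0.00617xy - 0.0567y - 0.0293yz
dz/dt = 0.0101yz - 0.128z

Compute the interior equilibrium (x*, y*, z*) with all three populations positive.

From dz/dt = 0: 0.0101y* = 0.128, so y* = 12.7.
From dx/dt = 0: 0.791(1 - x*/143) = 0.0221·12.7, giving x* = 143·(1 - 0.354) = 92.4.
From dy/dt = 0: 0.00617·92.4 - 0.0567 = 0.0293z*, so z* = 0.513/0.0293 = 17.5.

x* ≈ 92.4, y* ≈ 12.7, z* ≈ 17.5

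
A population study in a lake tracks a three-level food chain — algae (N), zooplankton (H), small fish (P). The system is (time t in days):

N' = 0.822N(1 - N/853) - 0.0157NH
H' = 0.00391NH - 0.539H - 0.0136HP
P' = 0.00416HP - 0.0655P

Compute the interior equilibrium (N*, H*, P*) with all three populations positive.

From dP/dt = 0: 0.00416H* = 0.0655, so H* = 15.7.
From dN/dt = 0: 0.822(1 - N*/853) = 0.0157·15.7, giving N* = 853·(1 - 0.301) = 596.
From dH/dt = 0: 0.00391·596 - 0.539 = 0.0136P*, so P* = 1.79/0.0136 = 132.

N* ≈ 596, H* ≈ 15.7, P* ≈ 132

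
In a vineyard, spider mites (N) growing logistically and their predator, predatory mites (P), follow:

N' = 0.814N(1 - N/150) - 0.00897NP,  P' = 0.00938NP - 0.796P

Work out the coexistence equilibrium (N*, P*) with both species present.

N* ≈ 84.9, P* ≈ 39.4

From dP/dt = 0 with P > 0: 0.00938N* = 0.796, so N* = 84.9.
Substitute into dN/dt = 0: 0.814(1 - 84.9/150) = 0.00897P*.
The bracket is 0.434, giving P* = 0.353/0.00897 = 39.4.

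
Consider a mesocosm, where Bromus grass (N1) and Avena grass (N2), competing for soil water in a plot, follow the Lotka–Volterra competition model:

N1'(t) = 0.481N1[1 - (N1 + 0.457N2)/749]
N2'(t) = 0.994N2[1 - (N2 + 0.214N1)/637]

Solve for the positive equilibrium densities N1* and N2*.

N1* ≈ 508, N2* ≈ 528

Setting both brackets to zero gives the nullclines N1 + 0.457N2 = 749 and 0.214N1 + N2 = 637.
Substituting N2 = 637 - 0.214N1 into the first: N1(1 - 0.457·0.214) = 749 - 0.457·637.
So N1* = 458/0.902 = 508, and then N2* = 637 - 0.214·508 = 528.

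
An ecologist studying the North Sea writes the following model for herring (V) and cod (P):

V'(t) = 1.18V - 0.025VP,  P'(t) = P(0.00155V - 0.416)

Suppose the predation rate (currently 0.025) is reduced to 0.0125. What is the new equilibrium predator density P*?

P* ≈ 94.4

At the interior fixed point, setting dV/dt = 0 with V > 0 fixes P* = (prey growth rate)/(VP coefficient) — independent of the other coefficients.
With the change, P* = 1.18/0.0125 = 94.4; it rises from 47.2.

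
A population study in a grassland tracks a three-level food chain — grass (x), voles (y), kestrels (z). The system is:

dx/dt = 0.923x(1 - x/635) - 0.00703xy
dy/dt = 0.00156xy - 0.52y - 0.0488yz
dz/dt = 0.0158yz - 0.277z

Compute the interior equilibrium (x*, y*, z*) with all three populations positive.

From dz/dt = 0: 0.0158y* = 0.277, so y* = 17.5.
From dx/dt = 0: 0.923(1 - x*/635) = 0.00703·17.5, giving x* = 635·(1 - 0.134) = 550.
From dy/dt = 0: 0.00156·550 - 0.52 = 0.0488z*, so z* = 0.338/0.0488 = 6.93.

x* ≈ 550, y* ≈ 17.5, z* ≈ 6.93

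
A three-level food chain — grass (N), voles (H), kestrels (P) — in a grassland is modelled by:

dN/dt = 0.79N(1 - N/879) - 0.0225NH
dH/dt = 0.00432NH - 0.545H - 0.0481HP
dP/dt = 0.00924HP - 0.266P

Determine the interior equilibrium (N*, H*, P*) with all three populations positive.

N* ≈ 158, H* ≈ 28.8, P* ≈ 2.89

From dP/dt = 0: 0.00924H* = 0.266, so H* = 28.8.
From dN/dt = 0: 0.79(1 - N*/879) = 0.0225·28.8, giving N* = 879·(1 - 0.82) = 158.
From dH/dt = 0: 0.00432·158 - 0.545 = 0.0481P*, so P* = 0.139/0.0481 = 2.89.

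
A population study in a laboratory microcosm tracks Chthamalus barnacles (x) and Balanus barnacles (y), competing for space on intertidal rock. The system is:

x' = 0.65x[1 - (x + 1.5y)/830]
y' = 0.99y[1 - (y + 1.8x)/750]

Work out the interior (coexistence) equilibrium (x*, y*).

Setting both brackets to zero gives the nullclines x + 1.5y = 830 and 1.8x + y = 750.
Substituting y = 750 - 1.8x into the first: x(1 - 1.5·1.8) = 830 - 1.5·750.
So x* = -295/-1.7 = 174, and then y* = 750 - 1.8·174 = 438.

x* ≈ 174, y* ≈ 438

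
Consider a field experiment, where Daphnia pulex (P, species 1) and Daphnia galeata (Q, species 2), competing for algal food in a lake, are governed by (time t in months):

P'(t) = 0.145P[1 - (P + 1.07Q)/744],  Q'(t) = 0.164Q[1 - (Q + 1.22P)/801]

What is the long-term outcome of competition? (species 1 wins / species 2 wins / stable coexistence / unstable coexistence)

Compare the nullcline intercepts: K1/α12 = 744/1.07 = 695 < K2 = 801; K2/α21 = 801/1.22 = 657 < K1 = 744.
Since both are reversed, neither can invade when rare; the interior point is a saddle.

unstable coexistence (outcome depends on initial conditions)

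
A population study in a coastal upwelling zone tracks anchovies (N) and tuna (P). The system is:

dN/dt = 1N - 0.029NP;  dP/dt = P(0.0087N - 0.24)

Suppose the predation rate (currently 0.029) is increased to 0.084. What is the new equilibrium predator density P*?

At the interior fixed point, setting dN/dt = 0 with N > 0 fixes P* = (prey growth rate)/(NP coefficient) — independent of the other coefficients.
With the change, P* = 1/0.084 = 11.9; it falls from 34.5.

P* ≈ 11.9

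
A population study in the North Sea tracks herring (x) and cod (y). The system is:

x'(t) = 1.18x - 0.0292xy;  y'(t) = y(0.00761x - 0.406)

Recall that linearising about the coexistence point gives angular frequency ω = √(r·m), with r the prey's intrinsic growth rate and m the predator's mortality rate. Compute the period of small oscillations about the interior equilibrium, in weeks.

T ≈ 9.08 weeks

Here r = 1.18 and m = 0.406, so r·m = 0.479.
ω = √0.479 = 0.692 per week, hence T = 2π/ω ≈ 9.08 weeks.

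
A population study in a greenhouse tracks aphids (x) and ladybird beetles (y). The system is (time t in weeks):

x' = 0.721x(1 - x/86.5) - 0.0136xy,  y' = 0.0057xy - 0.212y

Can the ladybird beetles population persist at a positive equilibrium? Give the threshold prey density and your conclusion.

Threshold x = 37.2; K > 37.2, so yes, the predator persists.

The predator equation gives dy/dt > 0 only when x > 0.212/0.0057 = 37.2.
Without the predator, x → K = 86.5. Since 86.5 > 37.2, the predator can invade and persist.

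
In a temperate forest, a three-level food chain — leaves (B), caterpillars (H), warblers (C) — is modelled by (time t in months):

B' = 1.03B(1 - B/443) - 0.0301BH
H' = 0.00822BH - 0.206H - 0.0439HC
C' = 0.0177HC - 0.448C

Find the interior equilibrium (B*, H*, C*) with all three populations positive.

From dC/dt = 0: 0.0177H* = 0.448, so H* = 25.3.
From dB/dt = 0: 1.03(1 - B*/443) = 0.0301·25.3, giving B* = 443·(1 - 0.74) = 115.
From dH/dt = 0: 0.00822·115 - 0.206 = 0.0439C*, so C* = 0.742/0.0439 = 16.9.

B* ≈ 115, H* ≈ 25.3, C* ≈ 16.9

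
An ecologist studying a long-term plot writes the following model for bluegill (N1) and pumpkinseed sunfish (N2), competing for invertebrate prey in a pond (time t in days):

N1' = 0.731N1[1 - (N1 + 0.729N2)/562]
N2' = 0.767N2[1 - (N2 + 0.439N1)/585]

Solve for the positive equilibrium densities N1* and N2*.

Setting both brackets to zero gives the nullclines N1 + 0.729N2 = 562 and 0.439N1 + N2 = 585.
Substituting N2 = 585 - 0.439N1 into the first: N1(1 - 0.729·0.439) = 562 - 0.729·585.
So N1* = 136/0.68 = 199, and then N2* = 585 - 0.439·199 = 497.

N1* ≈ 199, N2* ≈ 497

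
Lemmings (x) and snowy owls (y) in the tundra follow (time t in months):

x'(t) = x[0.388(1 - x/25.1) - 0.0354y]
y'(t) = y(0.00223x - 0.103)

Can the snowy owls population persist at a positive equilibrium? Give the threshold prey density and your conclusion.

Threshold x = 46.2; K < 46.2, so no, the predator goes extinct.

The predator equation gives dy/dt > 0 only when x > 0.103/0.00223 = 46.2.
Without the predator, x → K = 25.1. Since 25.1 < 46.2, the predator cannot invade.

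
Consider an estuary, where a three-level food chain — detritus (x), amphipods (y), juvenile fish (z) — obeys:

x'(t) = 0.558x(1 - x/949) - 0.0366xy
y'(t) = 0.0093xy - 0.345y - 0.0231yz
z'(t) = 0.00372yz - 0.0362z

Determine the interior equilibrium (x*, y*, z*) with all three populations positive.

x* ≈ 343, y* ≈ 9.73, z* ≈ 123

From dz/dt = 0: 0.00372y* = 0.0362, so y* = 9.73.
From dx/dt = 0: 0.558(1 - x*/949) = 0.0366·9.73, giving x* = 949·(1 - 0.638) = 343.
From dy/dt = 0: 0.0093·343 - 0.345 = 0.0231z*, so z* = 2.85/0.0231 = 123.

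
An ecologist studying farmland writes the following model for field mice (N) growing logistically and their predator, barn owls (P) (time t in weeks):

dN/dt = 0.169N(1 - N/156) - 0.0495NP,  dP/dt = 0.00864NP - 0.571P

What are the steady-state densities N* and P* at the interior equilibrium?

From dP/dt = 0 with P > 0: 0.00864N* = 0.571, so N* = 66.1.
Substitute into dN/dt = 0: 0.169(1 - 66.1/156) = 0.0495P*.
The bracket is 0.576, giving P* = 0.0974/0.0495 = 1.97.

N* ≈ 66.1, P* ≈ 1.97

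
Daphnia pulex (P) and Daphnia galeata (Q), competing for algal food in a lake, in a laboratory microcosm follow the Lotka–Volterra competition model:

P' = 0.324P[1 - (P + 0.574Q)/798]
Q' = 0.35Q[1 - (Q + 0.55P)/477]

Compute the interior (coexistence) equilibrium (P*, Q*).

P* ≈ 766, Q* ≈ 55.7

Setting both brackets to zero gives the nullclines P + 0.574Q = 798 and 0.55P + Q = 477.
Substituting Q = 477 - 0.55P into the first: P(1 - 0.574·0.55) = 798 - 0.574·477.
So P* = 524/0.684 = 766, and then Q* = 477 - 0.55·766 = 55.7.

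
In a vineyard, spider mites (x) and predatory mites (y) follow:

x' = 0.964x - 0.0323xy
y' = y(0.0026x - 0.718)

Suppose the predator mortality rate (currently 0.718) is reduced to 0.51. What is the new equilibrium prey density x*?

At the interior fixed point, setting dy/dt = 0 with y > 0 fixes x* = (predator death rate)/(xy coefficient) — independent of the other coefficients.
With the change, x* = 0.51/0.0026 = 196; it falls from 276.

x* ≈ 196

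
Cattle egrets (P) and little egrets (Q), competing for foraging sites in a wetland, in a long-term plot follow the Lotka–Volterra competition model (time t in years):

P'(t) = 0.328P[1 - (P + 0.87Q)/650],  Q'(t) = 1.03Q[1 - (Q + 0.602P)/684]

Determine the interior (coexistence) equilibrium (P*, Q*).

Setting both brackets to zero gives the nullclines P + 0.87Q = 650 and 0.602P + Q = 684.
Substituting Q = 684 - 0.602P into the first: P(1 - 0.87·0.602) = 650 - 0.87·684.
So P* = 54.9/0.476 = 115, and then Q* = 684 - 0.602·115 = 615.

P* ≈ 115, Q* ≈ 615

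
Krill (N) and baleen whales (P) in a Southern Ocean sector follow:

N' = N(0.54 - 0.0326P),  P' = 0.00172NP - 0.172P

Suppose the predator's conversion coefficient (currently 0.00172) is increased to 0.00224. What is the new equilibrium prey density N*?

At the interior fixed point, setting dP/dt = 0 with P > 0 fixes N* = (predator death rate)/(NP coefficient) — independent of the other coefficients.
With the change, N* = 0.172/0.00224 = 76.8; it falls from 100.

N* ≈ 76.8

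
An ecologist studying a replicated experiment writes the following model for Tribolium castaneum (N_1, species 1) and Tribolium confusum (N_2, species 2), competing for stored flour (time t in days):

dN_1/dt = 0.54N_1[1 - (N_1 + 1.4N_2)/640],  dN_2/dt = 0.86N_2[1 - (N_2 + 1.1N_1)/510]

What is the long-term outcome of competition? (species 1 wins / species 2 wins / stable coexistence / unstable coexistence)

Compare the nullcline intercepts: K1/α12 = 640/1.4 = 457 < K2 = 510; K2/α21 = 510/1.1 = 464 < K1 = 640.
Since both are reversed, neither can invade when rare; the interior point is a saddle.

unstable coexistence (outcome depends on initial conditions)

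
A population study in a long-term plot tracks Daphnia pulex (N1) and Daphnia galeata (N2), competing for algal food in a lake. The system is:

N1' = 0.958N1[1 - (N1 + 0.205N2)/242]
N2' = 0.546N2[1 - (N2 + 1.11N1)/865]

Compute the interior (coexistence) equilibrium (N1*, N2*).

Setting both brackets to zero gives the nullclines N1 + 0.205N2 = 242 and 1.11N1 + N2 = 865.
Substituting N2 = 865 - 1.11N1 into the first: N1(1 - 0.205·1.11) = 242 - 0.205·865.
So N1* = 64.7/0.772 = 83.7, and then N2* = 865 - 1.11·83.7 = 772.

N1* ≈ 83.7, N2* ≈ 772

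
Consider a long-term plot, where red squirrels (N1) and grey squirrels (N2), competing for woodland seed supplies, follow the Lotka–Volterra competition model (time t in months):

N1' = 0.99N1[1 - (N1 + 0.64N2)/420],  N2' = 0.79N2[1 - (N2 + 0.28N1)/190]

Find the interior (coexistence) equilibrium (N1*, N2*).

N1* ≈ 364, N2* ≈ 88.2

Setting both brackets to zero gives the nullclines N1 + 0.64N2 = 420 and 0.28N1 + N2 = 190.
Substituting N2 = 190 - 0.28N1 into the first: N1(1 - 0.64·0.28) = 420 - 0.64·190.
So N1* = 298/0.821 = 364, and then N2* = 190 - 0.28·364 = 88.2.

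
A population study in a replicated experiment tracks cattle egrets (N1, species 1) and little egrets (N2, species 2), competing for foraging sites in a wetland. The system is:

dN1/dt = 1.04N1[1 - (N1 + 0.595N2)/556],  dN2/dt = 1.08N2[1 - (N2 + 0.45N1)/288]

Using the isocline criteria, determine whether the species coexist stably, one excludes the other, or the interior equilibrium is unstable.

Compare the nullcline intercepts: K1/α12 = 556/0.595 = 934 > K2 = 288; K2/α21 = 288/0.45 = 640 > K1 = 556.
Since both inequalities hold, each species can invade when rare, so the interior equilibrium is stable.

stable coexistence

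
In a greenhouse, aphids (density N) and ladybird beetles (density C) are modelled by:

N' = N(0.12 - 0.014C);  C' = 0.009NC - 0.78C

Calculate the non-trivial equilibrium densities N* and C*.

Set dC/dt = 0 with C > 0: 0.009N - 0.78 = 0, so N* = 0.78/0.009 = 86.7.
Set dN/dt = 0 with N > 0: 0.12 - 0.014C = 0, so C* = 0.12/0.014 = 8.57.

N* ≈ 86.7, C* ≈ 8.57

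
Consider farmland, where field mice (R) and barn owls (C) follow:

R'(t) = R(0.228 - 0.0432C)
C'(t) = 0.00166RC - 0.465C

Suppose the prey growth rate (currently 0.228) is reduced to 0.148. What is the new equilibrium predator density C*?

At the interior fixed point, setting dR/dt = 0 with R > 0 fixes C* = (prey growth rate)/(RC coefficient) — independent of the other coefficients.
With the change, C* = 0.148/0.0432 = 3.43; it falls from 5.28.

C* ≈ 3.43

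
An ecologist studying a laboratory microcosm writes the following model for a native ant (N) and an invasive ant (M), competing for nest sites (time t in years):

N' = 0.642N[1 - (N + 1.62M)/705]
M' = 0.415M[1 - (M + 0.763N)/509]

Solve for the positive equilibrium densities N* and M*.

Setting both brackets to zero gives the nullclines N + 1.62M = 705 and 0.763N + M = 509.
Substituting M = 509 - 0.763N into the first: N(1 - 1.62·0.763) = 705 - 1.62·509.
So N* = -120/-0.236 = 507, and then M* = 509 - 0.763·507 = 122.

N* ≈ 507, M* ≈ 122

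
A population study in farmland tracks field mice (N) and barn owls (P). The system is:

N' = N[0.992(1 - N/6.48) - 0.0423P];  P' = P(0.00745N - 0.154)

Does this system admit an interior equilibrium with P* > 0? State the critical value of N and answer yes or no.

The predator equation gives dP/dt > 0 only when N > 0.154/0.00745 = 20.7.
Without the predator, N → K = 6.48. Since 6.48 < 20.7, the predator cannot invade.

Threshold N = 20.7; K < 20.7, so no, the predator goes extinct.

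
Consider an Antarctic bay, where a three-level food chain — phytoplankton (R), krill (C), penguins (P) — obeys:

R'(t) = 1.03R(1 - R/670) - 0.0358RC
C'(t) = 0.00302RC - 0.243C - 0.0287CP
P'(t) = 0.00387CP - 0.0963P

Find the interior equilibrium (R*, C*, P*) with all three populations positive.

From dP/dt = 0: 0.00387C* = 0.0963, so C* = 24.9.
From dR/dt = 0: 1.03(1 - R*/670) = 0.0358·24.9, giving R* = 670·(1 - 0.865) = 90.5.
From dC/dt = 0: 0.00302·90.5 - 0.243 = 0.0287P*, so P* = 0.0304/0.0287 = 1.06.

R* ≈ 90.5, C* ≈ 24.9, P* ≈ 1.06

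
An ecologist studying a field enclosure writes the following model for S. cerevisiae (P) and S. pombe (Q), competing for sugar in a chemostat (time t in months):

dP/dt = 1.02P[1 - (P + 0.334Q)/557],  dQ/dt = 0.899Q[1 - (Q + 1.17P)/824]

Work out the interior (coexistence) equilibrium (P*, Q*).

P* ≈ 463, Q* ≈ 283

Setting both brackets to zero gives the nullclines P + 0.334Q = 557 and 1.17P + Q = 824.
Substituting Q = 824 - 1.17P into the first: P(1 - 0.334·1.17) = 557 - 0.334·824.
So P* = 282/0.609 = 463, and then Q* = 824 - 1.17·463 = 283.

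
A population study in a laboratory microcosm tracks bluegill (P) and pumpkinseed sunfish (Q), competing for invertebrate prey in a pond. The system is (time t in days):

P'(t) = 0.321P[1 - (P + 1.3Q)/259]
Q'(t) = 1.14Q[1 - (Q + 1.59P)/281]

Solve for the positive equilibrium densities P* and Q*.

Setting both brackets to zero gives the nullclines P + 1.3Q = 259 and 1.59P + Q = 281.
Substituting Q = 281 - 1.59P into the first: P(1 - 1.3·1.59) = 259 - 1.3·281.
So P* = -106/-1.07 = 99.6, and then Q* = 281 - 1.59·99.6 = 123.

P* ≈ 99.6, Q* ≈ 123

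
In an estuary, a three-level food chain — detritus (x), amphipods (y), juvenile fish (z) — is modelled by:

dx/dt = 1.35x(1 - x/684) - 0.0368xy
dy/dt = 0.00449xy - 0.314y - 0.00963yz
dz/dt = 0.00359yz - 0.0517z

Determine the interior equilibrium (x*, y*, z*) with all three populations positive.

From dz/dt = 0: 0.00359y* = 0.0517, so y* = 14.4.
From dx/dt = 0: 1.35(1 - x*/684) = 0.0368·14.4, giving x* = 684·(1 - 0.393) = 415.
From dy/dt = 0: 0.00449·415 - 0.314 = 0.00963z*, so z* = 1.55/0.00963 = 161.

x* ≈ 415, y* ≈ 14.4, z* ≈ 161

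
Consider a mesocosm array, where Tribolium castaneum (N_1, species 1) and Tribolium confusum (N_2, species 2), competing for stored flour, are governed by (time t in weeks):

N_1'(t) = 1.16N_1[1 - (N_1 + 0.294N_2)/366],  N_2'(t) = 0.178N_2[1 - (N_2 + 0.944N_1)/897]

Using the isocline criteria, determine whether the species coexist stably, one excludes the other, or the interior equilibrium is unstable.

stable coexistence

Compare the nullcline intercepts: K1/α12 = 366/0.294 = 1240 > K2 = 897; K2/α21 = 897/0.944 = 950 > K1 = 366.
Since both inequalities hold, each species can invade when rare, so the interior equilibrium is stable.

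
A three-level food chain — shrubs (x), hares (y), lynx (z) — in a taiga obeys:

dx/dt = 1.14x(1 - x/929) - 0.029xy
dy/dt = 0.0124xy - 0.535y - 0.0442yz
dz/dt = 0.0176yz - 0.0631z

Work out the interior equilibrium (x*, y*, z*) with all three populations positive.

x* ≈ 844, y* ≈ 3.59, z* ≈ 225

From dz/dt = 0: 0.0176y* = 0.0631, so y* = 3.59.
From dx/dt = 0: 1.14(1 - x*/929) = 0.029·3.59, giving x* = 929·(1 - 0.0912) = 844.
From dy/dt = 0: 0.0124·844 - 0.535 = 0.0442z*, so z* = 9.93/0.0442 = 225.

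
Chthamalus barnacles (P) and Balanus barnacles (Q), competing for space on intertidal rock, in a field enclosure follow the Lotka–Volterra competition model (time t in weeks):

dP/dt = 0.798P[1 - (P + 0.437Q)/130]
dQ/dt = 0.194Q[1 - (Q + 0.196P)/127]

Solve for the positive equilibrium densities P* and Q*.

Setting both brackets to zero gives the nullclines P + 0.437Q = 130 and 0.196P + Q = 127.
Substituting Q = 127 - 0.196P into the first: P(1 - 0.437·0.196) = 130 - 0.437·127.
So P* = 74.5/0.914 = 81.5, and then Q* = 127 - 0.196·81.5 = 111.

P* ≈ 81.5, Q* ≈ 111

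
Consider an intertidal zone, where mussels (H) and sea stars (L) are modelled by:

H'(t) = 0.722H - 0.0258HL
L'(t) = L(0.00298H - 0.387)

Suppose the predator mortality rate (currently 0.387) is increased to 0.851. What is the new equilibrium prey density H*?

H* ≈ 286

At the interior fixed point, setting dL/dt = 0 with L > 0 fixes H* = (predator death rate)/(HL coefficient) — independent of the other coefficients.
With the change, H* = 0.851/0.00298 = 286; it rises from 130.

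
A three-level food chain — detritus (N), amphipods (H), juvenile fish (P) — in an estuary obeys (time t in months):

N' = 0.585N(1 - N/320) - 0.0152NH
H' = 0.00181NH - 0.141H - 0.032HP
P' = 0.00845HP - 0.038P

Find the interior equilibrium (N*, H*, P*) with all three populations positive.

From dP/dt = 0: 0.00845H* = 0.038, so H* = 4.5.
From dN/dt = 0: 0.585(1 - N*/320) = 0.0152·4.5, giving N* = 320·(1 - 0.117) = 283.
From dH/dt = 0: 0.00181·283 - 0.141 = 0.032P*, so P* = 0.371/0.032 = 11.6.

N* ≈ 283, H* ≈ 4.5, P* ≈ 11.6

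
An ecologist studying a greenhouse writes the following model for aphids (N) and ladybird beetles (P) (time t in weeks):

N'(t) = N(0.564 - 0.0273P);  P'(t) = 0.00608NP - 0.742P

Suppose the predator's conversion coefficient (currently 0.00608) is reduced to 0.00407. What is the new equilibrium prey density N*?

N* ≈ 182

At the interior fixed point, setting dP/dt = 0 with P > 0 fixes N* = (predator death rate)/(NP coefficient) — independent of the other coefficients.
With the change, N* = 0.742/0.00407 = 182; it rises from 122.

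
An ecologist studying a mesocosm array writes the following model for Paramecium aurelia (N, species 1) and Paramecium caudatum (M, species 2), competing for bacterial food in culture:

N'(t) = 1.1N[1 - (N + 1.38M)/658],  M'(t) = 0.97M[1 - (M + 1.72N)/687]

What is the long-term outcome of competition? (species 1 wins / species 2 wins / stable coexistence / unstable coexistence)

unstable coexistence (outcome depends on initial conditions)

Compare the nullcline intercepts: K1/α12 = 658/1.38 = 477 < K2 = 687; K2/α21 = 687/1.72 = 399 < K1 = 658.
Since both are reversed, neither can invade when rare; the interior point is a saddle.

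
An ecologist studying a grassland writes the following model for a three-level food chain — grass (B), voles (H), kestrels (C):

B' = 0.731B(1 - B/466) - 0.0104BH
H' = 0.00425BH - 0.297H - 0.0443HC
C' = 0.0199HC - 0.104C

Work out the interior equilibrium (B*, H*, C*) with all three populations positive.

B* ≈ 431, H* ≈ 5.23, C* ≈ 34.7

From dC/dt = 0: 0.0199H* = 0.104, so H* = 5.23.
From dB/dt = 0: 0.731(1 - B*/466) = 0.0104·5.23, giving B* = 466·(1 - 0.0744) = 431.
From dH/dt = 0: 0.00425·431 - 0.297 = 0.0443C*, so C* = 1.54/0.0443 = 34.7.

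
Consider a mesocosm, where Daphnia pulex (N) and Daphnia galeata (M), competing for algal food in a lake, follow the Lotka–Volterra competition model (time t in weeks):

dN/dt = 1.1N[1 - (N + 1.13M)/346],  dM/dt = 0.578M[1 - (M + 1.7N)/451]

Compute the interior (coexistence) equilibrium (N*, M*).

Setting both brackets to zero gives the nullclines N + 1.13M = 346 and 1.7N + M = 451.
Substituting M = 451 - 1.7N into the first: N(1 - 1.13·1.7) = 346 - 1.13·451.
So N* = -164/-0.921 = 178, and then M* = 451 - 1.7·178 = 149.

N* ≈ 178, M* ≈ 149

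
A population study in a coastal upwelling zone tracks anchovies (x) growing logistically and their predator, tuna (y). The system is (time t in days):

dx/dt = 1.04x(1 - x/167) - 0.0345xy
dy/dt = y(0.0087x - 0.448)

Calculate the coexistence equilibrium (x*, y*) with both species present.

From dy/dt = 0 with y > 0: 0.0087x* = 0.448, so x* = 51.5.
Substitute into dx/dt = 0: 1.04(1 - 51.5/167) = 0.0345y*.
The bracket is 0.692, giving y* = 0.719/0.0345 = 20.8.

x* ≈ 51.5, y* ≈ 20.8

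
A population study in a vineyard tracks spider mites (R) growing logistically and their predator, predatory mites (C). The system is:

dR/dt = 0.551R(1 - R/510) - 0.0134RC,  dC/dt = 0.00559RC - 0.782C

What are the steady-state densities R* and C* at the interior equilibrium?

From dC/dt = 0 with C > 0: 0.00559R* = 0.782, so R* = 140.
Substitute into dR/dt = 0: 0.551(1 - 140/510) = 0.0134C*.
The bracket is 0.726, giving C* = 0.4/0.0134 = 29.8.

R* ≈ 140, C* ≈ 29.8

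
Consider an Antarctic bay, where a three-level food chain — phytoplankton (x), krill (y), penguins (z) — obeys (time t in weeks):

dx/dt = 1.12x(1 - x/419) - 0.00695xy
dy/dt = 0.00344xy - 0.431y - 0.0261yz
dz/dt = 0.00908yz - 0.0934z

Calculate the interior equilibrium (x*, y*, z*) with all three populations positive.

From dz/dt = 0: 0.00908y* = 0.0934, so y* = 10.3.
From dx/dt = 0: 1.12(1 - x*/419) = 0.00695·10.3, giving x* = 419·(1 - 0.0638) = 392.
From dy/dt = 0: 0.00344·392 - 0.431 = 0.0261z*, so z* = 0.918/0.0261 = 35.2.

x* ≈ 392, y* ≈ 10.3, z* ≈ 35.2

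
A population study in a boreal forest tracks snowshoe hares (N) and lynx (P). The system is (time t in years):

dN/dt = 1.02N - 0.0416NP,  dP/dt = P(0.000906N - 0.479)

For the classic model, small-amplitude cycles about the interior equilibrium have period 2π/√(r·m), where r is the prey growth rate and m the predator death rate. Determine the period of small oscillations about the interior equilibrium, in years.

T ≈ 8.99 years

Here r = 1.02 and m = 0.479, so r·m = 0.489.
ω = √0.489 = 0.699 per year, hence T = 2π/ω ≈ 8.99 years.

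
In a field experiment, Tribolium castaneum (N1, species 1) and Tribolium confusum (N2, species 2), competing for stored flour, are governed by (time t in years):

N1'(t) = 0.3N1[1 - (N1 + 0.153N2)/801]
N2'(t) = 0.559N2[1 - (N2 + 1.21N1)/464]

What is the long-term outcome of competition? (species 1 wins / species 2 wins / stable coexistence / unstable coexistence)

Compare the nullcline intercepts: K1/α12 = 801/0.153 = 5240 > K2 = 464; K2/α21 = 464/1.21 = 383 < K1 = 801.
Since the inequalities point opposite ways, species 1 can invade but species 2 cannot.

species 1 excludes species 2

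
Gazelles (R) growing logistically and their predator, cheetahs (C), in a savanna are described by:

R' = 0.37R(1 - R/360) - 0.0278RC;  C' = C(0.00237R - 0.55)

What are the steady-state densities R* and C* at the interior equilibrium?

From dC/dt = 0 with C > 0: 0.00237R* = 0.55, so R* = 232.
Substitute into dR/dt = 0: 0.37(1 - 232/360) = 0.0278C*.
The bracket is 0.355, giving C* = 0.131/0.0278 = 4.73.

R* ≈ 232, C* ≈ 4.73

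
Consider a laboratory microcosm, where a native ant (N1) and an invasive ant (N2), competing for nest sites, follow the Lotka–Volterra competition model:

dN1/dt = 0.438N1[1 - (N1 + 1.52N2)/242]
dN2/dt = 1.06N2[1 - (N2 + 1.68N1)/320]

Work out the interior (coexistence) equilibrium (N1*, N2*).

Setting both brackets to zero gives the nullclines N1 + 1.52N2 = 242 and 1.68N1 + N2 = 320.
Substituting N2 = 320 - 1.68N1 into the first: N1(1 - 1.52·1.68) = 242 - 1.52·320.
So N1* = -244/-1.55 = 157, and then N2* = 320 - 1.68·157 = 55.7.

N1* ≈ 157, N2* ≈ 55.7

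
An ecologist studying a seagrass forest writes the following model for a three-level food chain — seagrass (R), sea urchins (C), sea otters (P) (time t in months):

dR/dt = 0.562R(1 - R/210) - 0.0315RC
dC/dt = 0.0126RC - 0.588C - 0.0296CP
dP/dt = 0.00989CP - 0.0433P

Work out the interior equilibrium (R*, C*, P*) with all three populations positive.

R* ≈ 158, C* ≈ 4.38, P* ≈ 47.6

From dP/dt = 0: 0.00989C* = 0.0433, so C* = 4.38.
From dR/dt = 0: 0.562(1 - R*/210) = 0.0315·4.38, giving R* = 210·(1 - 0.245) = 158.
From dC/dt = 0: 0.0126·158 - 0.588 = 0.0296P*, so P* = 1.41/0.0296 = 47.6.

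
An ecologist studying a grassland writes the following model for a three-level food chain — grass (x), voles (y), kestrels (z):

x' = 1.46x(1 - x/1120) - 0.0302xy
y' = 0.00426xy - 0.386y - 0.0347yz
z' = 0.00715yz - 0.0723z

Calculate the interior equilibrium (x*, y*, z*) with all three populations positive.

From dz/dt = 0: 0.00715y* = 0.0723, so y* = 10.1.
From dx/dt = 0: 1.46(1 - x*/1120) = 0.0302·10.1, giving x* = 1120·(1 - 0.209) = 886.
From dy/dt = 0: 0.00426·886 - 0.386 = 0.0347z*, so z* = 3.39/0.0347 = 97.6.

x* ≈ 886, y* ≈ 10.1, z* ≈ 97.6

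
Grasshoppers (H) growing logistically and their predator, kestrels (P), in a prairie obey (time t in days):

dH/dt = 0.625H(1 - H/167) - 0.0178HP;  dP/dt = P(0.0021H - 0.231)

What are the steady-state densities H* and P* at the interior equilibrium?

H* ≈ 110, P* ≈ 12

From dP/dt = 0 with P > 0: 0.0021H* = 0.231, so H* = 110.
Substitute into dH/dt = 0: 0.625(1 - 110/167) = 0.0178P*.
The bracket is 0.341, giving P* = 0.213/0.0178 = 12.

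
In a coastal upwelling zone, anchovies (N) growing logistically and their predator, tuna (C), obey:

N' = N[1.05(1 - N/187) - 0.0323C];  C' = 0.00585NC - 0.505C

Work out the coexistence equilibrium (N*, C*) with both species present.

N* ≈ 86.3, C* ≈ 17.5

From dC/dt = 0 with C > 0: 0.00585N* = 0.505, so N* = 86.3.
Substitute into dN/dt = 0: 1.05(1 - 86.3/187) = 0.0323C*.
The bracket is 0.538, giving C* = 0.565/0.0323 = 17.5.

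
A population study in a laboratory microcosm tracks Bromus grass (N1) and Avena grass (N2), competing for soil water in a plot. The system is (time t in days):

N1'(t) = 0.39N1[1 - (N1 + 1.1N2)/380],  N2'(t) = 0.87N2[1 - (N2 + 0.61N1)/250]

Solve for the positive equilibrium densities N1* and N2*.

N1* ≈ 319, N2* ≈ 55.3

Setting both brackets to zero gives the nullclines N1 + 1.1N2 = 380 and 0.61N1 + N2 = 250.
Substituting N2 = 250 - 0.61N1 into the first: N1(1 - 1.1·0.61) = 380 - 1.1·250.
So N1* = 105/0.329 = 319, and then N2* = 250 - 0.61·319 = 55.3.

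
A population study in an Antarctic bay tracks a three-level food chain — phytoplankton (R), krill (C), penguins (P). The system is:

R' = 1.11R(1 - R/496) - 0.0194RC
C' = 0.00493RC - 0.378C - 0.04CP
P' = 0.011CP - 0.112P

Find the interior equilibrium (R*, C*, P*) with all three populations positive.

From dP/dt = 0: 0.011C* = 0.112, so C* = 10.2.
From dR/dt = 0: 1.11(1 - R*/496) = 0.0194·10.2, giving R* = 496·(1 - 0.178) = 408.
From dC/dt = 0: 0.00493·408 - 0.378 = 0.04P*, so P* = 1.63/0.04 = 40.8.

R* ≈ 408, C* ≈ 10.2, P* ≈ 40.8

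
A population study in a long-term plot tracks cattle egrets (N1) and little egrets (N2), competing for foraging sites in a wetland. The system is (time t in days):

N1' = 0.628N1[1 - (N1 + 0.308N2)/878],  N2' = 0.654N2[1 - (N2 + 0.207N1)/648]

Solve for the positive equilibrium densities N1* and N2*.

N1* ≈ 725, N2* ≈ 498

Setting both brackets to zero gives the nullclines N1 + 0.308N2 = 878 and 0.207N1 + N2 = 648.
Substituting N2 = 648 - 0.207N1 into the first: N1(1 - 0.308·0.207) = 878 - 0.308·648.
So N1* = 678/0.936 = 725, and then N2* = 648 - 0.207·725 = 498.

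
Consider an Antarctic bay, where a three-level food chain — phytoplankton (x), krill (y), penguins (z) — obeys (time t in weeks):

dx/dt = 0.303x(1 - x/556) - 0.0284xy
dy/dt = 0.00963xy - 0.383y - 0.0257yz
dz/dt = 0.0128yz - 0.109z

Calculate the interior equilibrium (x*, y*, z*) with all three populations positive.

x* ≈ 112, y* ≈ 8.52, z* ≈ 27.1

From dz/dt = 0: 0.0128y* = 0.109, so y* = 8.52.
From dx/dt = 0: 0.303(1 - x*/556) = 0.0284·8.52, giving x* = 556·(1 - 0.798) = 112.
From dy/dt = 0: 0.00963·112 - 0.383 = 0.0257z*, so z* = 0.698/0.0257 = 27.1.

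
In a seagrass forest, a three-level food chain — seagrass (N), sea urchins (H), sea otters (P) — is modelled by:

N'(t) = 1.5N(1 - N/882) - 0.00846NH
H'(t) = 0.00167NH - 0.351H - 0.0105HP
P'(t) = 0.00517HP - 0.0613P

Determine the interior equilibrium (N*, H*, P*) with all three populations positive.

N* ≈ 823, H* ≈ 11.9, P* ≈ 97.5

From dP/dt = 0: 0.00517H* = 0.0613, so H* = 11.9.
From dN/dt = 0: 1.5(1 - N*/882) = 0.00846·11.9, giving N* = 882·(1 - 0.0669) = 823.
From dH/dt = 0: 0.00167·823 - 0.351 = 0.0105P*, so P* = 1.02/0.0105 = 97.5.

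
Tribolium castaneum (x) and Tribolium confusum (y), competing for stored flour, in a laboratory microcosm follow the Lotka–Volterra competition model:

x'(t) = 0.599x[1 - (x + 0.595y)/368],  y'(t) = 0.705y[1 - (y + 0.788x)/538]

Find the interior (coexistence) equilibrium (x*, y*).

Setting both brackets to zero gives the nullclines x + 0.595y = 368 and 0.788x + y = 538.
Substituting y = 538 - 0.788x into the first: x(1 - 0.595·0.788) = 368 - 0.595·538.
So x* = 47.9/0.531 = 90.2, and then y* = 538 - 0.788·90.2 = 467.

x* ≈ 90.2, y* ≈ 467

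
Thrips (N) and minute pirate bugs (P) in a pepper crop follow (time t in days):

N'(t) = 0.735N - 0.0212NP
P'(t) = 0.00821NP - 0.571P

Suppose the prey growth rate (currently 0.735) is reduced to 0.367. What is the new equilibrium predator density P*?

P* ≈ 17.3

At the interior fixed point, setting dN/dt = 0 with N > 0 fixes P* = (prey growth rate)/(NP coefficient) — independent of the other coefficients.
With the change, P* = 0.367/0.0212 = 17.3; it falls from 34.7.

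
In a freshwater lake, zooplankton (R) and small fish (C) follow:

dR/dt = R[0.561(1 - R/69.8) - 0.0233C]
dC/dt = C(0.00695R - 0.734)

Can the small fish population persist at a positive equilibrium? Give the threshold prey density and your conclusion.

Threshold R = 106; K < 106, so no, the predator goes extinct.

The predator equation gives dC/dt > 0 only when R > 0.734/0.00695 = 106.
Without the predator, R → K = 69.8. Since 69.8 < 106, the predator cannot invade.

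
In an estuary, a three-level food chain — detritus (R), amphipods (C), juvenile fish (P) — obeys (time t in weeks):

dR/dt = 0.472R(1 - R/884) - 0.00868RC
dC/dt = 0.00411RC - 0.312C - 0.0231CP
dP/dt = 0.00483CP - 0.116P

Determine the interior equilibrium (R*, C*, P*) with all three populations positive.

From dP/dt = 0: 0.00483C* = 0.116, so C* = 24.
From dR/dt = 0: 0.472(1 - R*/884) = 0.00868·24, giving R* = 884·(1 - 0.442) = 494.
From dC/dt = 0: 0.00411·494 - 0.312 = 0.0231P*, so P* = 1.72/0.0231 = 74.3.

R* ≈ 494, C* ≈ 24, P* ≈ 74.3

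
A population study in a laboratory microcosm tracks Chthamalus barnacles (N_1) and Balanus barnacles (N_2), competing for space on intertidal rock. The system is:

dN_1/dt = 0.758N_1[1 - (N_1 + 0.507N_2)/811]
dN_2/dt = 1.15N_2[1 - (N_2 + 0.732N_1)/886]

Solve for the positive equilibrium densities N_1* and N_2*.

Setting both brackets to zero gives the nullclines N_1 + 0.507N_2 = 811 and 0.732N_1 + N_2 = 886.
Substituting N_2 = 886 - 0.732N_1 into the first: N_1(1 - 0.507·0.732) = 811 - 0.507·886.
So N_1* = 362/0.629 = 575, and then N_2* = 886 - 0.732·575 = 465.

N_1* ≈ 575, N_2* ≈ 465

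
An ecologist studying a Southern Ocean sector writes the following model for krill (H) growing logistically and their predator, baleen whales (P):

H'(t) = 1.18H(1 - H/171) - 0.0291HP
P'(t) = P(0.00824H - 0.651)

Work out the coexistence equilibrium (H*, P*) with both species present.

H* ≈ 79, P* ≈ 21.8

From dP/dt = 0 with P > 0: 0.00824H* = 0.651, so H* = 79.
Substitute into dH/dt = 0: 1.18(1 - 79/171) = 0.0291P*.
The bracket is 0.538, giving P* = 0.635/0.0291 = 21.8.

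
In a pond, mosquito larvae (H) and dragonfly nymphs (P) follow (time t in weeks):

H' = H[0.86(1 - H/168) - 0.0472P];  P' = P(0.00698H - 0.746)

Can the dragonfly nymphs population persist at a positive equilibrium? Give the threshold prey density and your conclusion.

The predator equation gives dP/dt > 0 only when H > 0.746/0.00698 = 107.
Without the predator, H → K = 168. Since 168 > 107, the predator can invade and persist.

Threshold H = 107; K > 107, so yes, the predator persists.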